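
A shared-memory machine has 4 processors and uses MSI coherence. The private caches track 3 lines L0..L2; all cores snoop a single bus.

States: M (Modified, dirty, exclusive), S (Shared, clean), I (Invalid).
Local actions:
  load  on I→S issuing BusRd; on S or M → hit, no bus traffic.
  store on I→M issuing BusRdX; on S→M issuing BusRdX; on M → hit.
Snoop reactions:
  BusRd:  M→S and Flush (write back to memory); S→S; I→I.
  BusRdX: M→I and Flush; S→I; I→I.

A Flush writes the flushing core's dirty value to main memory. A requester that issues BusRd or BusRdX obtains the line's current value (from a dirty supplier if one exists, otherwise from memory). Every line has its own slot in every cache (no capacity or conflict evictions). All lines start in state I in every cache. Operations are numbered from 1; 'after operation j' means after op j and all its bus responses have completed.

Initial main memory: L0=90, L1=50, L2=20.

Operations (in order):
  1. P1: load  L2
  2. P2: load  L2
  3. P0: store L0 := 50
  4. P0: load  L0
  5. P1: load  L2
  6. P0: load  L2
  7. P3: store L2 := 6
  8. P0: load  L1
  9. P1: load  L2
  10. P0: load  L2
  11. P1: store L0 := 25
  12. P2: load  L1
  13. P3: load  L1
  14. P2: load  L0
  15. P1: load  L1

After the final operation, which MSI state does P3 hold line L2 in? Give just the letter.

step 1: P1: load  L2  ⟶  ISII  (L2)  txn=BusRd  M[L2]=20
step 2: P2: load  L2  ⟶  ISSI  (L2)  txn=BusRd  M[L2]=20
step 3: P0: store L0 := 50  ⟶  MIII  (L0)  txn=BusRdX  M[L0]=90
step 4: P0: load  L0  ⟶  MIII  (L0)  txn=∅  M[L0]=90
step 5: P1: load  L2  ⟶  ISSI  (L2)  txn=∅  M[L2]=20
step 6: P0: load  L2  ⟶  SSSI  (L2)  txn=BusRd  M[L2]=20
step 7: P3: store L2 := 6  ⟶  IIIM  (L2)  txn=BusRdX  M[L2]=20
step 8: P0: load  L1  ⟶  SIII  (L1)  txn=BusRd  M[L1]=50
step 9: P1: load  L2  ⟶  ISIS  (L2)  txn=BusRd+Flush  M[L2]=6
step 10: P0: load  L2  ⟶  SSIS  (L2)  txn=BusRd  M[L2]=6
step 11: P1: store L0 := 25  ⟶  IMII  (L0)  txn=BusRdX+Flush  M[L0]=50
step 12: P2: load  L1  ⟶  SISI  (L1)  txn=BusRd  M[L1]=50
step 13: P3: load  L1  ⟶  SISS  (L1)  txn=BusRd  M[L1]=50
step 14: P2: load  L0  ⟶  ISSI  (L0)  txn=BusRd+Flush  M[L0]=25
step 15: P1: load  L1  ⟶  SSSS  (L1)  txn=BusRd  M[L1]=50

state = S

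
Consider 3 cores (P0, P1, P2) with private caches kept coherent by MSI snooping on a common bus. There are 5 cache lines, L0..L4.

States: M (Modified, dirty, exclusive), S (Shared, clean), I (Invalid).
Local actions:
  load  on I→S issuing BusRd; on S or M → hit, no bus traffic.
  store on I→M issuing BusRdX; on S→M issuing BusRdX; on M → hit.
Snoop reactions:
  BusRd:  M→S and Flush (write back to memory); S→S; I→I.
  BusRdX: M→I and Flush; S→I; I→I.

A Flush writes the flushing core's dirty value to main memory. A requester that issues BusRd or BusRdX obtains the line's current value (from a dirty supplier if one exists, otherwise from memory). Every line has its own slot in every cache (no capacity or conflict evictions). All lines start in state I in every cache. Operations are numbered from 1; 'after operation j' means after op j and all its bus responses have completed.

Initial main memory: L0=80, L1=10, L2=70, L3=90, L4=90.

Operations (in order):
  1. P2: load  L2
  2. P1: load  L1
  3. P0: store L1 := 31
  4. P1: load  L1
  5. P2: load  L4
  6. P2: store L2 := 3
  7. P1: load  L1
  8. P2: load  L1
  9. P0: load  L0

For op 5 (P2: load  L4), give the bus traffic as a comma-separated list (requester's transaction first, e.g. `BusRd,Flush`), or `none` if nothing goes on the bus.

bus = BusRd

[1] P2: load  L2 | P0:I, P1:I, P2:S(70) | bus: BusRd
[2] P1: load  L1 | P0:I, P1:S(10), P2:I | bus: BusRd
[3] P0: store L1 := 31 | P0:M(31), P1:I, P2:I | bus: BusRdX
[4] P1: load  L1 | P0:S(31), P1:S(31), P2:I | bus: BusRd,Flush
[5] P2: load  L4 | P0:I, P1:I, P2:S(90) | bus: BusRd
[6] P2: store L2 := 3 | P0:I, P1:I, P2:M(3) | bus: BusRdX
[7] P1: load  L1 | P0:S(31), P1:S(31), P2:I | bus: none
[8] P2: load  L1 | P0:S(31), P1:S(31), P2:S(31) | bus: BusRd
[9] P0: load  L0 | P0:S(80), P1:I, P2:I | bus: BusRd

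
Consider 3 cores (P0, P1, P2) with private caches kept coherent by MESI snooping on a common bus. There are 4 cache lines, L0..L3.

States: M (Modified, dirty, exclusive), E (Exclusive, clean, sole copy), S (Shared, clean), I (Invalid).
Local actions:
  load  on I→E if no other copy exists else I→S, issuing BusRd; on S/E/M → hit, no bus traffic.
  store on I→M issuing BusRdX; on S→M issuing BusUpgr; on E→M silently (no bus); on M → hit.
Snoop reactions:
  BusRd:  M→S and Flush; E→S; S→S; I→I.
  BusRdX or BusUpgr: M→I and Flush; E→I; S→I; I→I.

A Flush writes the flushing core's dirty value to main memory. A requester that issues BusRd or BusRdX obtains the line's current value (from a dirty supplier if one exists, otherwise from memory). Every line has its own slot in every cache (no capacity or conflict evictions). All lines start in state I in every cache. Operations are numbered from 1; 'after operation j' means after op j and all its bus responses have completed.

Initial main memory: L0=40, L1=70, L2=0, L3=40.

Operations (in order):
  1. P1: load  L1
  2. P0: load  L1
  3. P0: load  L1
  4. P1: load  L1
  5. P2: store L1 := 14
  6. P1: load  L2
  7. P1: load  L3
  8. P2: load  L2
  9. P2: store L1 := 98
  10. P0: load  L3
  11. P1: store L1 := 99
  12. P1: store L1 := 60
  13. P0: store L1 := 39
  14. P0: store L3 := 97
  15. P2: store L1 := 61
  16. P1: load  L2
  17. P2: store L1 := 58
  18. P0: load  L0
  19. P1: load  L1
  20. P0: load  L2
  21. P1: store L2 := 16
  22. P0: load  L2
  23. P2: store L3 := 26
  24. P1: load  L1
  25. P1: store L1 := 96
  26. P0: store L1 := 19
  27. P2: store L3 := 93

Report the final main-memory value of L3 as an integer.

step 1: P1: load  L1  ⟶  IEI  (L1)  txn=BusRd  M[L1]=70
step 2: P0: load  L1  ⟶  SSI  (L1)  txn=BusRd  M[L1]=70
step 3: P0: load  L1  ⟶  SSI  (L1)  txn=∅  M[L1]=70
step 4: P1: load  L1  ⟶  SSI  (L1)  txn=∅  M[L1]=70
step 5: P2: store L1 := 14  ⟶  IIM  (L1)  txn=BusRdX  M[L1]=70
step 6: P1: load  L2  ⟶  IEI  (L2)  txn=BusRd  M[L2]=0
step 7: P1: load  L3  ⟶  IEI  (L3)  txn=BusRd  M[L3]=40
step 8: P2: load  L2  ⟶  ISS  (L2)  txn=BusRd  M[L2]=0
step 9: P2: store L1 := 98  ⟶  IIM  (L1)  txn=∅  M[L1]=70
step 10: P0: load  L3  ⟶  SSI  (L3)  txn=BusRd  M[L3]=40
step 11: P1: store L1 := 99  ⟶  IMI  (L1)  txn=BusRdX+Flush  M[L1]=98
step 12: P1: store L1 := 60  ⟶  IMI  (L1)  txn=∅  M[L1]=98
step 13: P0: store L1 := 39  ⟶  MII  (L1)  txn=BusRdX+Flush  M[L1]=60
step 14: P0: store L3 := 97  ⟶  MII  (L3)  txn=BusUpgr  M[L3]=40
step 15: P2: store L1 := 61  ⟶  IIM  (L1)  txn=BusRdX+Flush  M[L1]=39
step 16: P1: load  L2  ⟶  ISS  (L2)  txn=∅  M[L2]=0
step 17: P2: store L1 := 58  ⟶  IIM  (L1)  txn=∅  M[L1]=39
step 18: P0: load  L0  ⟶  EII  (L0)  txn=BusRd  M[L0]=40
step 19: P1: load  L1  ⟶  ISS  (L1)  txn=BusRd+Flush  M[L1]=58
step 20: P0: load  L2  ⟶  SSS  (L2)  txn=BusRd  M[L2]=0
step 21: P1: store L2 := 16  ⟶  IMI  (L2)  txn=BusUpgr  M[L2]=0
step 22: P0: load  L2  ⟶  SSI  (L2)  txn=BusRd+Flush  M[L2]=16
step 23: P2: store L3 := 26  ⟶  IIM  (L3)  txn=BusRdX+Flush  M[L3]=97
step 24: P1: load  L1  ⟶  ISS  (L1)  txn=∅  M[L1]=58
step 25: P1: store L1 := 96  ⟶  IMI  (L1)  txn=BusUpgr  M[L1]=58
step 26: P0: store L1 := 19  ⟶  MII  (L1)  txn=BusRdX+Flush  M[L1]=96
step 27: P2: store L3 := 93  ⟶  IIM  (L3)  txn=∅  M[L3]=97

memory[L3] = 97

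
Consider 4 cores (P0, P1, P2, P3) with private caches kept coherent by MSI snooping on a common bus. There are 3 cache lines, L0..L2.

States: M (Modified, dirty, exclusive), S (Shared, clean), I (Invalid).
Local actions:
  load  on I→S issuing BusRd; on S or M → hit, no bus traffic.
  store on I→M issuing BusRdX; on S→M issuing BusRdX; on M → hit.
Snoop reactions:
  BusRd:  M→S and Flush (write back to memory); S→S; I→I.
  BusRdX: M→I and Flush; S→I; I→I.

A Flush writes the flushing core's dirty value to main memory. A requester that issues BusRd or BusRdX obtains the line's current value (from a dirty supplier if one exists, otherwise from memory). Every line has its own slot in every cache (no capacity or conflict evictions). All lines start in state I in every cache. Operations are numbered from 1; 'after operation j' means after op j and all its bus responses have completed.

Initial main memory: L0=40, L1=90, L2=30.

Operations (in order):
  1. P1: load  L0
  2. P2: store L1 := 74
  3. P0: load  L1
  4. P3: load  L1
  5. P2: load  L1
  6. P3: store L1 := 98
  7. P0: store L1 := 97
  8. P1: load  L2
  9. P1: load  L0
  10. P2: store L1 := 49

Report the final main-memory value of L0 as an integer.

memory[L0] = 40

[1] P1: load  L0 | P0:I, P1:S(40), P2:I, P3:I | bus: BusRd
[2] P2: store L1 := 74 | P0:I, P1:I, P2:M(74), P3:I | bus: BusRdX
[3] P0: load  L1 | P0:S(74), P1:I, P2:S(74), P3:I | bus: BusRd,Flush
[4] P3: load  L1 | P0:S(74), P1:I, P2:S(74), P3:S(74) | bus: BusRd
[5] P2: load  L1 | P0:S(74), P1:I, P2:S(74), P3:S(74) | bus: none
[6] P3: store L1 := 98 | P0:I, P1:I, P2:I, P3:M(98) | bus: BusRdX
[7] P0: store L1 := 97 | P0:M(97), P1:I, P2:I, P3:I | bus: BusRdX,Flush
[8] P1: load  L2 | P0:I, P1:S(30), P2:I, P3:I | bus: BusRd
[9] P1: load  L0 | P0:I, P1:S(40), P2:I, P3:I | bus: none
[10] P2: store L1 := 49 | P0:I, P1:I, P2:M(49), P3:I | bus: BusRdX,Flush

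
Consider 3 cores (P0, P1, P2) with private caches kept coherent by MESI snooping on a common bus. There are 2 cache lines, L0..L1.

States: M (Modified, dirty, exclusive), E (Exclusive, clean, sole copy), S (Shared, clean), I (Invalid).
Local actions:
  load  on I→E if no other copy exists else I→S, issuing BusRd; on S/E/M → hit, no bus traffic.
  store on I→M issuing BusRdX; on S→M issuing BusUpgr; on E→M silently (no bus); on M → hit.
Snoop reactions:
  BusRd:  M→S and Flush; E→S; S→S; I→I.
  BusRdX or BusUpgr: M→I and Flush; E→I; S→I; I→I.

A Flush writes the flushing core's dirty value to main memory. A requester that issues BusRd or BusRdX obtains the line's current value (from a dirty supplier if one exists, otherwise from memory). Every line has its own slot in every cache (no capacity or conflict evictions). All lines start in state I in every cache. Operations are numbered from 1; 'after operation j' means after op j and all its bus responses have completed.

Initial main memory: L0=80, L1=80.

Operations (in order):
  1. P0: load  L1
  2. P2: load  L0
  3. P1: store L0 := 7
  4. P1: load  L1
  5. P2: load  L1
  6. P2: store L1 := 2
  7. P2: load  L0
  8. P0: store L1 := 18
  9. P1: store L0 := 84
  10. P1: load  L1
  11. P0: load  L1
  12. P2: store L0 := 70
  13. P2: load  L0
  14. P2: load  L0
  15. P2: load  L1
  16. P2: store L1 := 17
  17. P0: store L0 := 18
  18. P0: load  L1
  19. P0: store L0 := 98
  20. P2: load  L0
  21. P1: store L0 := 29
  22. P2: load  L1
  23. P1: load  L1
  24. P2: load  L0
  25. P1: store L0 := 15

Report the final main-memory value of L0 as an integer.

[1] P0: load  L1 | P0:E(80), P1:I, P2:I | bus: BusRd
[2] P2: load  L0 | P0:I, P1:I, P2:E(80) | bus: BusRd
[3] P1: store L0 := 7 | P0:I, P1:M(7), P2:I | bus: BusRdX
[4] P1: load  L1 | P0:S(80), P1:S(80), P2:I | bus: BusRd
[5] P2: load  L1 | P0:S(80), P1:S(80), P2:S(80) | bus: BusRd
[6] P2: store L1 := 2 | P0:I, P1:I, P2:M(2) | bus: BusUpgr
[7] P2: load  L0 | P0:I, P1:S(7), P2:S(7) | bus: BusRd,Flush
[8] P0: store L1 := 18 | P0:M(18), P1:I, P2:I | bus: BusRdX,Flush
[9] P1: store L0 := 84 | P0:I, P1:M(84), P2:I | bus: BusUpgr
[10] P1: load  L1 | P0:S(18), P1:S(18), P2:I | bus: BusRd,Flush
[11] P0: load  L1 | P0:S(18), P1:S(18), P2:I | bus: none
[12] P2: store L0 := 70 | P0:I, P1:I, P2:M(70) | bus: BusRdX,Flush
[13] P2: load  L0 | P0:I, P1:I, P2:M(70) | bus: none
[14] P2: load  L0 | P0:I, P1:I, P2:M(70) | bus: none
[15] P2: load  L1 | P0:S(18), P1:S(18), P2:S(18) | bus: BusRd
[16] P2: store L1 := 17 | P0:I, P1:I, P2:M(17) | bus: BusUpgr
[17] P0: store L0 := 18 | P0:M(18), P1:I, P2:I | bus: BusRdX,Flush
[18] P0: load  L1 | P0:S(17), P1:I, P2:S(17) | bus: BusRd,Flush
[19] P0: store L0 := 98 | P0:M(98), P1:I, P2:I | bus: none
[20] P2: load  L0 | P0:S(98), P1:I, P2:S(98) | bus: BusRd,Flush
[21] P1: store L0 := 29 | P0:I, P1:M(29), P2:I | bus: BusRdX
[22] P2: load  L1 | P0:S(17), P1:I, P2:S(17) | bus: none
[23] P1: load  L1 | P0:S(17), P1:S(17), P2:S(17) | bus: BusRd
[24] P2: load  L0 | P0:I, P1:S(29), P2:S(29) | bus: BusRd,Flush
[25] P1: store L0 := 15 | P0:I, P1:M(15), P2:I | bus: BusUpgr

memory[L0] = 29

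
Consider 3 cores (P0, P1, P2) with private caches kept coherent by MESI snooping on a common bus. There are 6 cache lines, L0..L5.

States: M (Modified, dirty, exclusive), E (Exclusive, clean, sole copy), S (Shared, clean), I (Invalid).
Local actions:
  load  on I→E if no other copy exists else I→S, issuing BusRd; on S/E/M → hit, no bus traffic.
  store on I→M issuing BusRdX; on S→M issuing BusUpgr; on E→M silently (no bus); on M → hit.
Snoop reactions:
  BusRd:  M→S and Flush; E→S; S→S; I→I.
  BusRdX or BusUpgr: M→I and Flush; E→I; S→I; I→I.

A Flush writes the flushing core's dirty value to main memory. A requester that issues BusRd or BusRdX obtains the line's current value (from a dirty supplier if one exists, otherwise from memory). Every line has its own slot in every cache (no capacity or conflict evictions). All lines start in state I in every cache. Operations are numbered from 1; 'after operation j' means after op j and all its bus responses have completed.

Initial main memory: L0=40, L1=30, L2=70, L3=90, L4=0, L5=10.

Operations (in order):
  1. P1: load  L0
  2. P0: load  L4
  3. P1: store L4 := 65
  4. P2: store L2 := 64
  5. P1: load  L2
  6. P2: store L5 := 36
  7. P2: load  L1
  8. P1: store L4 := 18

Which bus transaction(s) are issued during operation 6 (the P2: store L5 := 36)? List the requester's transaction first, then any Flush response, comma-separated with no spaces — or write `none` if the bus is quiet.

[1] P1: load  L0 | P0:I, P1:E(40), P2:I | bus: BusRd
[2] P0: load  L4 | P0:E(0), P1:I, P2:I | bus: BusRd
[3] P1: store L4 := 65 | P0:I, P1:M(65), P2:I | bus: BusRdX
[4] P2: store L2 := 64 | P0:I, P1:I, P2:M(64) | bus: BusRdX
[5] P1: load  L2 | P0:I, P1:S(64), P2:S(64) | bus: BusRd,Flush
[6] P2: store L5 := 36 | P0:I, P1:I, P2:M(36) | bus: BusRdX
[7] P2: load  L1 | P0:I, P1:I, P2:E(30) | bus: BusRd
[8] P1: store L4 := 18 | P0:I, P1:M(18), P2:I | bus: none

bus = BusRdX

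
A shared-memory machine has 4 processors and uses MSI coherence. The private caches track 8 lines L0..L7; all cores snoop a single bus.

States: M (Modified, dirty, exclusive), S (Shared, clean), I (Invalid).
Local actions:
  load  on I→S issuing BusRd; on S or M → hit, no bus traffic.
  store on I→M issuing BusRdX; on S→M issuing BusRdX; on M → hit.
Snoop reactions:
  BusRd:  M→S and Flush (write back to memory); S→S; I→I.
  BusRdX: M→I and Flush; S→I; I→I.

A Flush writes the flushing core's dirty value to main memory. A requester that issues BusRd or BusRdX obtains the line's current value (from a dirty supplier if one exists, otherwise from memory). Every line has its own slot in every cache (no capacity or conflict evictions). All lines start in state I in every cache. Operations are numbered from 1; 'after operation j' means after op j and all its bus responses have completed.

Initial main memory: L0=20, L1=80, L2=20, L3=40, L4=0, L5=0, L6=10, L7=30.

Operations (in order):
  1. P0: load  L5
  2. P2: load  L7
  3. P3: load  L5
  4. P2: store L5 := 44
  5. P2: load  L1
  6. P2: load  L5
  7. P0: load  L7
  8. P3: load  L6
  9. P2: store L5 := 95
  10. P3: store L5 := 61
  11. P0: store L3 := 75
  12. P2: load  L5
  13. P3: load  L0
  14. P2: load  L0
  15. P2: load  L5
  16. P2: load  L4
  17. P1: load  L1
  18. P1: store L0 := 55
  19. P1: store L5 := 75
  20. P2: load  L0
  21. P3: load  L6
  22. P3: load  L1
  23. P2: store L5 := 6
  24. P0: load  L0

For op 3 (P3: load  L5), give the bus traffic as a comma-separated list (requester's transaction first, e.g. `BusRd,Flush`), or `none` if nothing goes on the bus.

step 1: P0: load  L5  ⟶  SIII  (L5)  txn=BusRd  M[L5]=0
step 2: P2: load  L7  ⟶  IISI  (L7)  txn=BusRd  M[L7]=30
step 3: P3: load  L5  ⟶  SIIS  (L5)  txn=BusRd  M[L5]=0
step 4: P2: store L5 := 44  ⟶  IIMI  (L5)  txn=BusRdX  M[L5]=0
step 5: P2: load  L1  ⟶  IISI  (L1)  txn=BusRd  M[L1]=80
step 6: P2: load  L5  ⟶  IIMI  (L5)  txn=∅  M[L5]=0
step 7: P0: load  L7  ⟶  SISI  (L7)  txn=BusRd  M[L7]=30
step 8: P3: load  L6  ⟶  IIIS  (L6)  txn=BusRd  M[L6]=10
step 9: P2: store L5 := 95  ⟶  IIMI  (L5)  txn=∅  M[L5]=0
step 10: P3: store L5 := 61  ⟶  IIIM  (L5)  txn=BusRdX+Flush  M[L5]=95
step 11: P0: store L3 := 75  ⟶  MIII  (L3)  txn=BusRdX  M[L3]=40
step 12: P2: load  L5  ⟶  IISS  (L5)  txn=BusRd+Flush  M[L5]=61
step 13: P3: load  L0  ⟶  IIIS  (L0)  txn=BusRd  M[L0]=20
step 14: P2: load  L0  ⟶  IISS  (L0)  txn=BusRd  M[L0]=20
step 15: P2: load  L5  ⟶  IISS  (L5)  txn=∅  M[L5]=61
step 16: P2: load  L4  ⟶  IISI  (L4)  txn=BusRd  M[L4]=0
step 17: P1: load  L1  ⟶  ISSI  (L1)  txn=BusRd  M[L1]=80
step 18: P1: store L0 := 55  ⟶  IMII  (L0)  txn=BusRdX  M[L0]=20
step 19: P1: store L5 := 75  ⟶  IMII  (L5)  txn=BusRdX  M[L5]=61
step 20: P2: load  L0  ⟶  ISSI  (L0)  txn=BusRd+Flush  M[L0]=55
step 21: P3: load  L6  ⟶  IIIS  (L6)  txn=∅  M[L6]=10
step 22: P3: load  L1  ⟶  ISSS  (L1)  txn=BusRd  M[L1]=80
step 23: P2: store L5 := 6  ⟶  IIMI  (L5)  txn=BusRdX+Flush  M[L5]=75
step 24: P0: load  L0  ⟶  SSSI  (L0)  txn=BusRd  M[L0]=55

bus = BusRd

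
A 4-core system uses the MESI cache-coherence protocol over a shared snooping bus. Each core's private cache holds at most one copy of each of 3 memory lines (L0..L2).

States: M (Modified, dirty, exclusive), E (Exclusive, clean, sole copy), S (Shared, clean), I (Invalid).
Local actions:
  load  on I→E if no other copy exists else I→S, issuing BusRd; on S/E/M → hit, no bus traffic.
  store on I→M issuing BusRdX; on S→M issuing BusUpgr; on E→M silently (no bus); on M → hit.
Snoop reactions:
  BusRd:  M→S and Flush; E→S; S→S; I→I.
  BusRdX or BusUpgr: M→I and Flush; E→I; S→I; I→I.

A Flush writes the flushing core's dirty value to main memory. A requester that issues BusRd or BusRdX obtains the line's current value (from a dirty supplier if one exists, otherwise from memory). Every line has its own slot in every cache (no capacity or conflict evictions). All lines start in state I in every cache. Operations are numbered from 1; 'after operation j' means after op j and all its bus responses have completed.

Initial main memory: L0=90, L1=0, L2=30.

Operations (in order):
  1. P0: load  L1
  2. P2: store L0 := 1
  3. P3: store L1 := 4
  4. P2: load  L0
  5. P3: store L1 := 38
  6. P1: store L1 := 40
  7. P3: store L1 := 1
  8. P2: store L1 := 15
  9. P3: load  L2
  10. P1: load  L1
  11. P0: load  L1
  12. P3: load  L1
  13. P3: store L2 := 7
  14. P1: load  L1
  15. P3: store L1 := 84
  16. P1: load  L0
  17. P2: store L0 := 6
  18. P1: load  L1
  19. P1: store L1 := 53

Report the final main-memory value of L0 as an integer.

step 1: P0: load  L1  ⟶  EIII  (L1)  txn=BusRd  M[L1]=0
step 2: P2: store L0 := 1  ⟶  IIMI  (L0)  txn=BusRdX  M[L0]=90
step 3: P3: store L1 := 4  ⟶  IIIM  (L1)  txn=BusRdX  M[L1]=0
step 4: P2: load  L0  ⟶  IIMI  (L0)  txn=∅  M[L0]=90
step 5: P3: store L1 := 38  ⟶  IIIM  (L1)  txn=∅  M[L1]=0
step 6: P1: store L1 := 40  ⟶  IMII  (L1)  txn=BusRdX+Flush  M[L1]=38
step 7: P3: store L1 := 1  ⟶  IIIM  (L1)  txn=BusRdX+Flush  M[L1]=40
step 8: P2: store L1 := 15  ⟶  IIMI  (L1)  txn=BusRdX+Flush  M[L1]=1
step 9: P3: load  L2  ⟶  IIIE  (L2)  txn=BusRd  M[L2]=30
step 10: P1: load  L1  ⟶  ISSI  (L1)  txn=BusRd+Flush  M[L1]=15
step 11: P0: load  L1  ⟶  SSSI  (L1)  txn=BusRd  M[L1]=15
step 12: P3: load  L1  ⟶  SSSS  (L1)  txn=BusRd  M[L1]=15
step 13: P3: store L2 := 7  ⟶  IIIM  (L2)  txn=∅  M[L2]=30
step 14: P1: load  L1  ⟶  SSSS  (L1)  txn=∅  M[L1]=15
step 15: P3: store L1 := 84  ⟶  IIIM  (L1)  txn=BusUpgr  M[L1]=15
step 16: P1: load  L0  ⟶  ISSI  (L0)  txn=BusRd+Flush  M[L0]=1
step 17: P2: store L0 := 6  ⟶  IIMI  (L0)  txn=BusUpgr  M[L0]=1
step 18: P1: load  L1  ⟶  ISIS  (L1)  txn=BusRd+Flush  M[L1]=84
step 19: P1: store L1 := 53  ⟶  IMII  (L1)  txn=BusUpgr  M[L1]=84

memory[L0] = 1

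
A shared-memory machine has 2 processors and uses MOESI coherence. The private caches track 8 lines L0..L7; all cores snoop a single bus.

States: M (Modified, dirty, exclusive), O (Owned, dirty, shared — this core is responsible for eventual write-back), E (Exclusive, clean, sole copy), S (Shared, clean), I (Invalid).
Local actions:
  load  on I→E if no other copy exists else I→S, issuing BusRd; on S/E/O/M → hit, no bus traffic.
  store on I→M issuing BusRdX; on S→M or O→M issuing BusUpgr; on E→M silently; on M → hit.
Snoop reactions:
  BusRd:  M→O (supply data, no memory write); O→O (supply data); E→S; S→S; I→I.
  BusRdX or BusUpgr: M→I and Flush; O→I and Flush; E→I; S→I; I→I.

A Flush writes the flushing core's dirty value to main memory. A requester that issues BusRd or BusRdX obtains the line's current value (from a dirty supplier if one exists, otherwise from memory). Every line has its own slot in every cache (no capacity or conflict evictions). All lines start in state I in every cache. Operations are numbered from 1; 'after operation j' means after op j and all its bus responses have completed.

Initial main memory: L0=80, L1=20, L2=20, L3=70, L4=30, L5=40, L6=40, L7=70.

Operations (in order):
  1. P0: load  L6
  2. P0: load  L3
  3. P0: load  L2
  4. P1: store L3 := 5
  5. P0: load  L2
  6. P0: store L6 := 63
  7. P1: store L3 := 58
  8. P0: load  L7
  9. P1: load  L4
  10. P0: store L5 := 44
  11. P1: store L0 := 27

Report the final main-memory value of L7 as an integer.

step 1: P0: load  L6  ⟶  EI  (L6)  txn=BusRd  M[L6]=40
step 2: P0: load  L3  ⟶  EI  (L3)  txn=BusRd  M[L3]=70
step 3: P0: load  L2  ⟶  EI  (L2)  txn=BusRd  M[L2]=20
step 4: P1: store L3 := 5  ⟶  IM  (L3)  txn=BusRdX  M[L3]=70
step 5: P0: load  L2  ⟶  EI  (L2)  txn=∅  M[L2]=20
step 6: P0: store L6 := 63  ⟶  MI  (L6)  txn=∅  M[L6]=40
step 7: P1: store L3 := 58  ⟶  IM  (L3)  txn=∅  M[L3]=70
step 8: P0: load  L7  ⟶  EI  (L7)  txn=BusRd  M[L7]=70
step 9: P1: load  L4  ⟶  IE  (L4)  txn=BusRd  M[L4]=30
step 10: P0: store L5 := 44  ⟶  MI  (L5)  txn=BusRdX  M[L5]=40
step 11: P1: store L0 := 27  ⟶  IM  (L0)  txn=BusRdX  M[L0]=80

memory[L7] = 70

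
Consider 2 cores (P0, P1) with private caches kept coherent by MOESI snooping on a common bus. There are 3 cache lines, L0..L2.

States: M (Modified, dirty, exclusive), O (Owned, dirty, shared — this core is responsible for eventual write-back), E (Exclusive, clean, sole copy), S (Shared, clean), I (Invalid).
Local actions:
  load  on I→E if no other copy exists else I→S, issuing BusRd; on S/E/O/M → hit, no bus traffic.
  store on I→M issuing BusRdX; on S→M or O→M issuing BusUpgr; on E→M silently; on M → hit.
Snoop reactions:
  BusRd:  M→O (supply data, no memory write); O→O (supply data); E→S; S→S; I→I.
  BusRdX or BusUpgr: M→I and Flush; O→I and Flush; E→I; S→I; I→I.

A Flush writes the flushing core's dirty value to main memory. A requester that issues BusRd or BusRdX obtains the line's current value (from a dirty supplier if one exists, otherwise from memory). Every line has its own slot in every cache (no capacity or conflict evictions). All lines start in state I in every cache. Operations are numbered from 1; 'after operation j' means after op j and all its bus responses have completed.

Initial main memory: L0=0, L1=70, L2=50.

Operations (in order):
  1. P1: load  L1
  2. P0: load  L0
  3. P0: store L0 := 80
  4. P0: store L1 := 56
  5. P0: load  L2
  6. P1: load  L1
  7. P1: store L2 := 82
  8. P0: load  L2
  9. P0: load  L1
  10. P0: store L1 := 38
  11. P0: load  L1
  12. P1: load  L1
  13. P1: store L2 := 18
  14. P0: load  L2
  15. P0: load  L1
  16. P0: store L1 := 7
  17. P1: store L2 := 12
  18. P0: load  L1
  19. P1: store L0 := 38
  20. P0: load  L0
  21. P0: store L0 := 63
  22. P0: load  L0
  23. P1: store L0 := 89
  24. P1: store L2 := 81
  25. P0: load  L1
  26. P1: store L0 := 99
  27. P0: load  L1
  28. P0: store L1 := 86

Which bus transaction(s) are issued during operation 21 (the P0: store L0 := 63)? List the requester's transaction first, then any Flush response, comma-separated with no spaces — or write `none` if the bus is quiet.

[1] P1: load  L1 | P0:I, P1:E(70) | bus: BusRd
[2] P0: load  L0 | P0:E(0), P1:I | bus: BusRd
[3] P0: store L0 := 80 | P0:M(80), P1:I | bus: none
[4] P0: store L1 := 56 | P0:M(56), P1:I | bus: BusRdX
[5] P0: load  L2 | P0:E(50), P1:I | bus: BusRd
[6] P1: load  L1 | P0:O(56), P1:S(56) | bus: BusRd
[7] P1: store L2 := 82 | P0:I, P1:M(82) | bus: BusRdX
[8] P0: load  L2 | P0:S(82), P1:O(82) | bus: BusRd
[9] P0: load  L1 | P0:O(56), P1:S(56) | bus: none
[10] P0: store L1 := 38 | P0:M(38), P1:I | bus: BusUpgr
[11] P0: load  L1 | P0:M(38), P1:I | bus: none
[12] P1: load  L1 | P0:O(38), P1:S(38) | bus: BusRd
[13] P1: store L2 := 18 | P0:I, P1:M(18) | bus: BusUpgr
[14] P0: load  L2 | P0:S(18), P1:O(18) | bus: BusRd
[15] P0: load  L1 | P0:O(38), P1:S(38) | bus: none
[16] P0: store L1 := 7 | P0:M(7), P1:I | bus: BusUpgr
[17] P1: store L2 := 12 | P0:I, P1:M(12) | bus: BusUpgr
[18] P0: load  L1 | P0:M(7), P1:I | bus: none
[19] P1: store L0 := 38 | P0:I, P1:M(38) | bus: BusRdX,Flush
[20] P0: load  L0 | P0:S(38), P1:O(38) | bus: BusRd
[21] P0: store L0 := 63 | P0:M(63), P1:I | bus: BusUpgr,Flush
[22] P0: load  L0 | P0:M(63), P1:I | bus: none
[23] P1: store L0 := 89 | P0:I, P1:M(89) | bus: BusRdX,Flush
[24] P1: store L2 := 81 | P0:I, P1:M(81) | bus: none
[25] P0: load  L1 | P0:M(7), P1:I | bus: none
[26] P1: store L0 := 99 | P0:I, P1:M(99) | bus: none
[27] P0: load  L1 | P0:M(7), P1:I | bus: none
[28] P0: store L1 := 86 | P0:M(86), P1:I | bus: none

bus = BusUpgr,Flush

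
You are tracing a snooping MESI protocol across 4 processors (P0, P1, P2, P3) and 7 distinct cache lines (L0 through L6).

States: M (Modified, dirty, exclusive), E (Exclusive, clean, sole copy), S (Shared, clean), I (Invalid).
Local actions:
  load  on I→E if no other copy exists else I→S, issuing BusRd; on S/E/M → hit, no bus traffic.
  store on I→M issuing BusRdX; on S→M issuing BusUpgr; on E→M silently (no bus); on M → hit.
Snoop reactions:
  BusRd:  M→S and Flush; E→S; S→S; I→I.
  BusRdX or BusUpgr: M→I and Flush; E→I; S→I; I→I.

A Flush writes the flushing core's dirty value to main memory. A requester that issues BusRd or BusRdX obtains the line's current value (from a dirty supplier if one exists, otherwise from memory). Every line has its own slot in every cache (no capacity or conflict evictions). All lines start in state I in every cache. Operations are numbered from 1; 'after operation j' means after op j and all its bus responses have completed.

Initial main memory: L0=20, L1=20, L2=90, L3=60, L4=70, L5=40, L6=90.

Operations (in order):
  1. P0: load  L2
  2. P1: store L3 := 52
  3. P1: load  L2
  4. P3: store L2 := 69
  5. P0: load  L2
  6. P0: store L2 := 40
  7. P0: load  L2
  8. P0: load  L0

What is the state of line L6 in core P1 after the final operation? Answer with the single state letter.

state = I

[1] P0: load  L2 | P0:E(90), P1:I, P2:I, P3:I | bus: BusRd
[2] P1: store L3 := 52 | P0:I, P1:M(52), P2:I, P3:I | bus: BusRdX
[3] P1: load  L2 | P0:S(90), P1:S(90), P2:I, P3:I | bus: BusRd
[4] P3: store L2 := 69 | P0:I, P1:I, P2:I, P3:M(69) | bus: BusRdX
[5] P0: load  L2 | P0:S(69), P1:I, P2:I, P3:S(69) | bus: BusRd,Flush
[6] P0: store L2 := 40 | P0:M(40), P1:I, P2:I, P3:I | bus: BusUpgr
[7] P0: load  L2 | P0:M(40), P1:I, P2:I, P3:I | bus: none
[8] P0: load  L0 | P0:E(20), P1:I, P2:I, P3:I | bus: BusRd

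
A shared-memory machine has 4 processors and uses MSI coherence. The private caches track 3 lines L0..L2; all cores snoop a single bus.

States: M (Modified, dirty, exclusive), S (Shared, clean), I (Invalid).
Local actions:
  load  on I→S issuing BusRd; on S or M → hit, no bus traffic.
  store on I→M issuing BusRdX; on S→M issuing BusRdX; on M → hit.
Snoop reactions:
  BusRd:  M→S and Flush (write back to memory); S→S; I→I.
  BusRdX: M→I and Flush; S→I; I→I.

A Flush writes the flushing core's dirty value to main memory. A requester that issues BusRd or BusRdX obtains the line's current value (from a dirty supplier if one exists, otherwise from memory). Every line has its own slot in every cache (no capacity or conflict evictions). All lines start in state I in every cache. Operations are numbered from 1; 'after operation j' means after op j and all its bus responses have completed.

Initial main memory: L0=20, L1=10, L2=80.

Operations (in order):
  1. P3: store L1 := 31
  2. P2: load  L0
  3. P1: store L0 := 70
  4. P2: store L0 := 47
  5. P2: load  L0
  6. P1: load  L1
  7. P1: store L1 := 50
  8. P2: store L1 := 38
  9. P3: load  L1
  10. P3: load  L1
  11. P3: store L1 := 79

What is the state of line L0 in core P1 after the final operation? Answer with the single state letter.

state = I

1. P3: store L1 := 31  bus=[BusRdX]  L1: P0=I P1=I P2=I P3=M  mem[L1]=10
2. P2: load  L0  bus=[BusRd]  L0: P0=I P1=I P2=S P3=I  mem[L0]=20
3. P1: store L0 := 70  bus=[BusRdX]  L0: P0=I P1=M P2=I P3=I  mem[L0]=20
4. P2: store L0 := 47  bus=[BusRdX,Flush]  L0: P0=I P1=I P2=M P3=I  mem[L0]=70
5. P2: load  L0  bus=[-]  L0: P0=I P1=I P2=M P3=I  mem[L0]=70
6. P1: load  L1  bus=[BusRd,Flush]  L1: P0=I P1=S P2=I P3=S  mem[L1]=31
7. P1: store L1 := 50  bus=[BusRdX]  L1: P0=I P1=M P2=I P3=I  mem[L1]=31
8. P2: store L1 := 38  bus=[BusRdX,Flush]  L1: P0=I P1=I P2=M P3=I  mem[L1]=50
9. P3: load  L1  bus=[BusRd,Flush]  L1: P0=I P1=I P2=S P3=S  mem[L1]=38
10. P3: load  L1  bus=[-]  L1: P0=I P1=I P2=S P3=S  mem[L1]=38
11. P3: store L1 := 79  bus=[BusRdX]  L1: P0=I P1=I P2=I P3=M  mem[L1]=38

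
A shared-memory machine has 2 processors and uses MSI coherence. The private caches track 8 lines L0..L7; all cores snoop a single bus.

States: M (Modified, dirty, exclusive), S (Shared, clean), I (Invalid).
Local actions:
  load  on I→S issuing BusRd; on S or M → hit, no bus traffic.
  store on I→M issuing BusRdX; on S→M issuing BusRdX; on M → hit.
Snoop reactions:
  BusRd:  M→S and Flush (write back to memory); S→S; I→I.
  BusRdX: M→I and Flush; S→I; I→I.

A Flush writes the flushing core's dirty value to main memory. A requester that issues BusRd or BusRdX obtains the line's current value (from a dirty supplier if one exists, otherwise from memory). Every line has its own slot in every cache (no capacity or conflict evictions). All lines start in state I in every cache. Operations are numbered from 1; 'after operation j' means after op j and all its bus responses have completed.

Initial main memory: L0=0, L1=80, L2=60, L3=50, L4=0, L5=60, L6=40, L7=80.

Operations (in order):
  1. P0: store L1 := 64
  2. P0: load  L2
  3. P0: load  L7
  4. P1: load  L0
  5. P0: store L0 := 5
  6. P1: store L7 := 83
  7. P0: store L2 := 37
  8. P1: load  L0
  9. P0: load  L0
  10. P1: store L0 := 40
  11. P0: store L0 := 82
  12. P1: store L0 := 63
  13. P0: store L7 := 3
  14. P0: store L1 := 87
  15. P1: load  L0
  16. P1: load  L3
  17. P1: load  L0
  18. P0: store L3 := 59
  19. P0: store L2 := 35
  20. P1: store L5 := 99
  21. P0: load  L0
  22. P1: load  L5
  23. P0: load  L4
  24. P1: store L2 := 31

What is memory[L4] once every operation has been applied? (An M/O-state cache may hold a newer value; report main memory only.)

memory[L4] = 0

[1] P0: store L1 := 64 | P0:M(64), P1:I | bus: BusRdX
[2] P0: load  L2 | P0:S(60), P1:I | bus: BusRd
[3] P0: load  L7 | P0:S(80), P1:I | bus: BusRd
[4] P1: load  L0 | P0:I, P1:S(0) | bus: BusRd
[5] P0: store L0 := 5 | P0:M(5), P1:I | bus: BusRdX
[6] P1: store L7 := 83 | P0:I, P1:M(83) | bus: BusRdX
[7] P0: store L2 := 37 | P0:M(37), P1:I | bus: BusRdX
[8] P1: load  L0 | P0:S(5), P1:S(5) | bus: BusRd,Flush
[9] P0: load  L0 | P0:S(5), P1:S(5) | bus: none
[10] P1: store L0 := 40 | P0:I, P1:M(40) | bus: BusRdX
[11] P0: store L0 := 82 | P0:M(82), P1:I | bus: BusRdX,Flush
[12] P1: store L0 := 63 | P0:I, P1:M(63) | bus: BusRdX,Flush
[13] P0: store L7 := 3 | P0:M(3), P1:I | bus: BusRdX,Flush
[14] P0: store L1 := 87 | P0:M(87), P1:I | bus: none
[15] P1: load  L0 | P0:I, P1:M(63) | bus: none
[16] P1: load  L3 | P0:I, P1:S(50) | bus: BusRd
[17] P1: load  L0 | P0:I, P1:M(63) | bus: none
[18] P0: store L3 := 59 | P0:M(59), P1:I | bus: BusRdX
[19] P0: store L2 := 35 | P0:M(35), P1:I | bus: none
[20] P1: store L5 := 99 | P0:I, P1:M(99) | bus: BusRdX
[21] P0: load  L0 | P0:S(63), P1:S(63) | bus: BusRd,Flush
[22] P1: load  L5 | P0:I, P1:M(99) | bus: none
[23] P0: load  L4 | P0:S(0), P1:I | bus: BusRd
[24] P1: store L2 := 31 | P0:I, P1:M(31) | bus: BusRdX,Flush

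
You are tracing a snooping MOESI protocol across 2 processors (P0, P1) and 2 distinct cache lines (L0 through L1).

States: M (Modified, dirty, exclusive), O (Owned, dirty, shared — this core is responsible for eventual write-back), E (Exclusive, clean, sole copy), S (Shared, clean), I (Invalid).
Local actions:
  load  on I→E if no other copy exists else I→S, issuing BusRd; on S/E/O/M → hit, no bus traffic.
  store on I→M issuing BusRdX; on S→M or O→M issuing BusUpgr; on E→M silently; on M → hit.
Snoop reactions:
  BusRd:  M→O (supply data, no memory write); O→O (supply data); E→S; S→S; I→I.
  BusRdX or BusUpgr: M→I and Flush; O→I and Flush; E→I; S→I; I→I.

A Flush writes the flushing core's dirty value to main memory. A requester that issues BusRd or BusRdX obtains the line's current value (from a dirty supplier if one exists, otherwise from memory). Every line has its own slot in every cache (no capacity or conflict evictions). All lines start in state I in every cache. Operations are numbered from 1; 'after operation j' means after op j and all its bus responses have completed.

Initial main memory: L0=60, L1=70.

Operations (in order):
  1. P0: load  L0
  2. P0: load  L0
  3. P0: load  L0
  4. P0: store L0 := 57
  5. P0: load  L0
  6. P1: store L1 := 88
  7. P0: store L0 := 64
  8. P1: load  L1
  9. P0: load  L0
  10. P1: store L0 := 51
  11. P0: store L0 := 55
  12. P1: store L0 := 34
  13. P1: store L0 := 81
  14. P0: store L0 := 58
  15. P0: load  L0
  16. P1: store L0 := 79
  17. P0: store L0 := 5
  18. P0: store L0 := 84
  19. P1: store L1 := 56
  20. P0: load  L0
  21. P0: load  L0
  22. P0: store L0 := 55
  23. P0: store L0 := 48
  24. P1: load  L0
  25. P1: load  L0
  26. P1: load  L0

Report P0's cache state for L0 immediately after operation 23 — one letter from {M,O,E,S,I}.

  op1 P0: load  L0 → E/I on L0; bus BusRd; mem=60
  op2 P0: load  L0 → E/I on L0; bus (none); mem=60
  op3 P0: load  L0 → E/I on L0; bus (none); mem=60
  op4 P0: store L0 := 57 → M/I on L0; bus (none); mem=60
  op5 P0: load  L0 → M/I on L0; bus (none); mem=60
  op6 P1: store L1 := 88 → I/M on L1; bus BusRdX; mem=70
  op7 P0: store L0 := 64 → M/I on L0; bus (none); mem=60
  op8 P1: load  L1 → I/M on L1; bus (none); mem=70
  op9 P0: load  L0 → M/I on L0; bus (none); mem=60
  op10 P1: store L0 := 51 → I/M on L0; bus BusRdX Flush; mem=64
  op11 P0: store L0 := 55 → M/I on L0; bus BusRdX Flush; mem=51
  op12 P1: store L0 := 34 → I/M on L0; bus BusRdX Flush; mem=55
  op13 P1: store L0 := 81 → I/M on L0; bus (none); mem=55
  op14 P0: store L0 := 58 → M/I on L0; bus BusRdX Flush; mem=81
  op15 P0: load  L0 → M/I on L0; bus (none); mem=81
  op16 P1: store L0 := 79 → I/M on L0; bus BusRdX Flush; mem=58
  op17 P0: store L0 := 5 → M/I on L0; bus BusRdX Flush; mem=79
  op18 P0: store L0 := 84 → M/I on L0; bus (none); mem=79
  op19 P1: store L1 := 56 → I/M on L1; bus (none); mem=70
  op20 P0: load  L0 → M/I on L0; bus (none); mem=79
  op21 P0: load  L0 → M/I on L0; bus (none); mem=79
  op22 P0: store L0 := 55 → M/I on L0; bus (none); mem=79
  op23 P0: store L0 := 48 → M/I on L0; bus (none); mem=79
  op24 P1: load  L0 → O/S on L0; bus BusRd; mem=79
  op25 P1: load  L0 → O/S on L0; bus (none); mem=79
  op26 P1: load  L0 → O/S on L0; bus (none); mem=79

state = M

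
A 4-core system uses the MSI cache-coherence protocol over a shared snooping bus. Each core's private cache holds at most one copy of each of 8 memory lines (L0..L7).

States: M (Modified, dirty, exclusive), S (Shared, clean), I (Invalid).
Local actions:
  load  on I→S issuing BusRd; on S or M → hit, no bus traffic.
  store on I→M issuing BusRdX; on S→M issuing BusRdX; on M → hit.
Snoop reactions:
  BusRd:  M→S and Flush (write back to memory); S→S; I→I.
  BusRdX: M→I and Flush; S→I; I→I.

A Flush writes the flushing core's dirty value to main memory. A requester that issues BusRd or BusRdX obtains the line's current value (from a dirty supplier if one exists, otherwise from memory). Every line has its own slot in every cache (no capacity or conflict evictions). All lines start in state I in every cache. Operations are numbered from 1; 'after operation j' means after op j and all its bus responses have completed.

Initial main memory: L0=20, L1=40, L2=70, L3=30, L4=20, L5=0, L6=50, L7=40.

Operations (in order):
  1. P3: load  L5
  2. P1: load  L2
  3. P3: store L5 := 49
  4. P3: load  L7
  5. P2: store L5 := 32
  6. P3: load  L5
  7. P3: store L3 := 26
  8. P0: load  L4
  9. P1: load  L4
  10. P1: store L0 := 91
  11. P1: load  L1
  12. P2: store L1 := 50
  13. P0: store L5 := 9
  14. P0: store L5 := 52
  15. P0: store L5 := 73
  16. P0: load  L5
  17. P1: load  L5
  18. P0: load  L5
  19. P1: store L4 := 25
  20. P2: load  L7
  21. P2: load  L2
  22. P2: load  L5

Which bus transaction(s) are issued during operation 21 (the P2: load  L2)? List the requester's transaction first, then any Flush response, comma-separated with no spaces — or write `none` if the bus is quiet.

bus = BusRd

1. P3: load  L5  bus=[BusRd]  L5: P0=I P1=I P2=I P3=S  mem[L5]=0
2. P1: load  L2  bus=[BusRd]  L2: P0=I P1=S P2=I P3=I  mem[L2]=70
3. P3: store L5 := 49  bus=[BusRdX]  L5: P0=I P1=I P2=I P3=M  mem[L5]=0
4. P3: load  L7  bus=[BusRd]  L7: P0=I P1=I P2=I P3=S  mem[L7]=40
5. P2: store L5 := 32  bus=[BusRdX,Flush]  L5: P0=I P1=I P2=M P3=I  mem[L5]=49
6. P3: load  L5  bus=[BusRd,Flush]  L5: P0=I P1=I P2=S P3=S  mem[L5]=32
7. P3: store L3 := 26  bus=[BusRdX]  L3: P0=I P1=I P2=I P3=M  mem[L3]=30
8. P0: load  L4  bus=[BusRd]  L4: P0=S P1=I P2=I P3=I  mem[L4]=20
9. P1: load  L4  bus=[BusRd]  L4: P0=S P1=S P2=I P3=I  mem[L4]=20
10. P1: store L0 := 91  bus=[BusRdX]  L0: P0=I P1=M P2=I P3=I  mem[L0]=20
11. P1: load  L1  bus=[BusRd]  L1: P0=I P1=S P2=I P3=I  mem[L1]=40
12. P2: store L1 := 50  bus=[BusRdX]  L1: P0=I P1=I P2=M P3=I  mem[L1]=40
13. P0: store L5 := 9  bus=[BusRdX]  L5: P0=M P1=I P2=I P3=I  mem[L5]=32
14. P0: store L5 := 52  bus=[-]  L5: P0=M P1=I P2=I P3=I  mem[L5]=32
15. P0: store L5 := 73  bus=[-]  L5: P0=M P1=I P2=I P3=I  mem[L5]=32
16. P0: load  L5  bus=[-]  L5: P0=M P1=I P2=I P3=I  mem[L5]=32
17. P1: load  L5  bus=[BusRd,Flush]  L5: P0=S P1=S P2=I P3=I  mem[L5]=73
18. P0: load  L5  bus=[-]  L5: P0=S P1=S P2=I P3=I  mem[L5]=73
19. P1: store L4 := 25  bus=[BusRdX]  L4: P0=I P1=M P2=I P3=I  mem[L4]=20
20. P2: load  L7  bus=[BusRd]  L7: P0=I P1=I P2=S P3=S  mem[L7]=40
21. P2: load  L2  bus=[BusRd]  L2: P0=I P1=S P2=S P3=I  mem[L2]=70
22. P2: load  L5  bus=[BusRd]  L5: P0=S P1=S P2=S P3=I  mem[L5]=73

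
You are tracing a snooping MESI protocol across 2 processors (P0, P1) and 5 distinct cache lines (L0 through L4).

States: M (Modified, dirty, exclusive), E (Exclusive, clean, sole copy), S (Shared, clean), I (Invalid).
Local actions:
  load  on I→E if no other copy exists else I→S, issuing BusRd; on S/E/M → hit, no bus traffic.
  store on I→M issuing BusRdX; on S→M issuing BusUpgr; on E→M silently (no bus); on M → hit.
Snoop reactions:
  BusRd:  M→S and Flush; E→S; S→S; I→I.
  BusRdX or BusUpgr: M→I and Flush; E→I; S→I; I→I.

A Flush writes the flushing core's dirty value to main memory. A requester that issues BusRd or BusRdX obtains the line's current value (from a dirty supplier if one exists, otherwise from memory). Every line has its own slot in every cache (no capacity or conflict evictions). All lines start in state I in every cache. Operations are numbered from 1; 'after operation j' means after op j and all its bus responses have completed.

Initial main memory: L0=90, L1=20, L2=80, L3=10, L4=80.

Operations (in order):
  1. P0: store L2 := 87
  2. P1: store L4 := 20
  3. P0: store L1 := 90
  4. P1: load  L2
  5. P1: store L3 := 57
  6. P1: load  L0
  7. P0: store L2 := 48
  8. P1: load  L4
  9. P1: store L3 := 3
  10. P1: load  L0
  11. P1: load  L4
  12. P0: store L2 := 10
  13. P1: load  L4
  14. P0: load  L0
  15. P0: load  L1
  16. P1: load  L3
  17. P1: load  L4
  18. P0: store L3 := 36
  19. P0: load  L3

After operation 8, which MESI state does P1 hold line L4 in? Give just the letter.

state = M

1. P0: store L2 := 87  bus=[BusRdX]  L2: P0=M P1=I  mem[L2]=80
2. P1: store L4 := 20  bus=[BusRdX]  L4: P0=I P1=M  mem[L4]=80
3. P0: store L1 := 90  bus=[BusRdX]  L1: P0=M P1=I  mem[L1]=20
4. P1: load  L2  bus=[BusRd,Flush]  L2: P0=S P1=S  mem[L2]=87
5. P1: store L3 := 57  bus=[BusRdX]  L3: P0=I P1=M  mem[L3]=10
6. P1: load  L0  bus=[BusRd]  L0: P0=I P1=E  mem[L0]=90
7. P0: store L2 := 48  bus=[BusUpgr]  L2: P0=M P1=I  mem[L2]=87
8. P1: load  L4  bus=[-]  L4: P0=I P1=M  mem[L4]=80
9. P1: store L3 := 3  bus=[-]  L3: P0=I P1=M  mem[L3]=10
10. P1: load  L0  bus=[-]  L0: P0=I P1=E  mem[L0]=90
11. P1: load  L4  bus=[-]  L4: P0=I P1=M  mem[L4]=80
12. P0: store L2 := 10  bus=[-]  L2: P0=M P1=I  mem[L2]=87
13. P1: load  L4  bus=[-]  L4: P0=I P1=M  mem[L4]=80
14. P0: load  L0  bus=[BusRd]  L0: P0=S P1=S  mem[L0]=90
15. P0: load  L1  bus=[-]  L1: P0=M P1=I  mem[L1]=20
16. P1: load  L3  bus=[-]  L3: P0=I P1=M  mem[L3]=10
17. P1: load  L4  bus=[-]  L4: P0=I P1=M  mem[L4]=80
18. P0: store L3 := 36  bus=[BusRdX,Flush]  L3: P0=M P1=I  mem[L3]=3
19. P0: load  L3  bus=[-]  L3: P0=M P1=I  mem[L3]=3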